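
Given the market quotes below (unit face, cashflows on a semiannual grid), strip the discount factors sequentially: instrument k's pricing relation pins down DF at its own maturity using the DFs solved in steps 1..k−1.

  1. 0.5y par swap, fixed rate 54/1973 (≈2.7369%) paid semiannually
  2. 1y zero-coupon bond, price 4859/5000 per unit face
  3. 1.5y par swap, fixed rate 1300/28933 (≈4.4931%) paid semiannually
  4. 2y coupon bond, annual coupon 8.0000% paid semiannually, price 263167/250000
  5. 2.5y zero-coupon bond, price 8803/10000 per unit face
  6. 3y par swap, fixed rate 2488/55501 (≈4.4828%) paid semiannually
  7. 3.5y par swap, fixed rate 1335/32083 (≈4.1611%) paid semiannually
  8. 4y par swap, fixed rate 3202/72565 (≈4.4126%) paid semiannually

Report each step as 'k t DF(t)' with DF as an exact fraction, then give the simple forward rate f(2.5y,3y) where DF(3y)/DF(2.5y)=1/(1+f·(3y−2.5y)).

step 1 [0.5y] swap r/2=27/1973: DF=(1 − 27/1973·(0))/(1+27/1973) = 1973/2000 ≈ 0.986500
step 2 [1y] zero: DF = P = 4859/5000 ≈ 0.971800
step 3 [1.5y] swap r/2=650/28933: DF=(1 − 650/28933·(0.986500+0.971800))/(1+650/28933) = 187/200 ≈ 0.935000
step 4 [2y] bond c/2=1/25: DF=(263167/250000 − 1/25·(0.986500+0.971800+0.935000))/(1+1/25) = 9009/10000 ≈ 0.900900
step 5 [2.5y] zero: DF = P = 8803/10000 ≈ 0.880300
step 6 [3y] swap r/2=1244/55501: DF=(1 − 1244/55501·(0.986500+0.971800+0.935000+0.900900+0.880300))/(1+1244/55501) = 2189/2500 ≈ 0.875600
step 7 [3.5y] swap r/2=1335/64166: DF=(1 − 1335/64166·(0.986500+0.971800+0.935000+0.900900+0.880300+0.875600))/(1+1335/64166) = 1733/2000 ≈ 0.866500
step 8 [4y] swap r/2=1601/72565: DF=(1 − 1601/72565·(0.986500+0.971800+0.935000+0.900900+0.880300+0.875600+0.866500))/(1+1601/72565) = 8399/10000 ≈ 0.839900

1 1/2 1973/2000
2 1 4859/5000
3 3/2 187/200
4 2 9009/10000
5 5/2 8803/10000
6 3 2189/2500
7 7/2 1733/2000
8 4 8399/10000
f(2.5y,3y) = ((8803/10000)/(2189/2500) − 1)/(1/2) = 47/4378 ≈ 1.0735%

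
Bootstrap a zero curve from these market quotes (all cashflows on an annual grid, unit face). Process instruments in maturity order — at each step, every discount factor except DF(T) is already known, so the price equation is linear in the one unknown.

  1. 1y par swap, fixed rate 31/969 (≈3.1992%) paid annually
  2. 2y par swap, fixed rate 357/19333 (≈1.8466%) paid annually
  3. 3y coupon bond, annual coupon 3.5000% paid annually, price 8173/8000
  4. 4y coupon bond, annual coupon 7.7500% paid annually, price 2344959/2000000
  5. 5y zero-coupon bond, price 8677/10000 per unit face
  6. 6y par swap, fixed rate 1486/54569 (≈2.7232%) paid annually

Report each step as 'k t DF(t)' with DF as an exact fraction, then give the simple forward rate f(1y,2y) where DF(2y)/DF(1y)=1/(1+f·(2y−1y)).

step 1 [1y] swap r/1=31/969: DF=(1 − 31/969·(0))/(1+31/969) = 969/1000 ≈ 0.969000
step 2 [2y] swap r/1=357/19333: DF=(1 − 357/19333·(0.969000))/(1+357/19333) = 9643/10000 ≈ 0.964300
step 3 [3y] bond c/1=7/200: DF=(8173/8000 − 7/200·(0.969000+0.964300))/(1+7/200) = 9217/10000 ≈ 0.921700
step 4 [4y] bond c/1=31/400: DF=(2344959/2000000 − 31/400·(0.969000+0.964300+0.921700))/(1+31/400) = 2207/2500 ≈ 0.882800
step 5 [5y] zero: DF = P = 8677/10000 ≈ 0.867700
step 6 [6y] swap r/1=1486/54569: DF=(1 − 1486/54569·(0.969000+0.964300+0.921700+0.882800+0.867700))/(1+1486/54569) = 4257/5000 ≈ 0.851400

1 1 969/1000
2 2 9643/10000
3 3 9217/10000
4 4 2207/2500
5 5 8677/10000
6 6 4257/5000
f(1y,2y) = ((969/1000)/(9643/10000) − 1)/(1) = 47/9643 ≈ 0.4874%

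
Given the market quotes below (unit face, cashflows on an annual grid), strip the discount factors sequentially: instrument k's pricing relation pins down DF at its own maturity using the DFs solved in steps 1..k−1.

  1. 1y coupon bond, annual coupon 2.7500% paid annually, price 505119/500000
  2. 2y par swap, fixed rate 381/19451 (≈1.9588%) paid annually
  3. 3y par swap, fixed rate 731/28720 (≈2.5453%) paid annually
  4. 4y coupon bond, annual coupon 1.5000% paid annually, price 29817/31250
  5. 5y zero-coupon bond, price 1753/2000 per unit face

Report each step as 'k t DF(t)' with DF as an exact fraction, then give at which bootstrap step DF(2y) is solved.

1 1 1229/1250
2 2 9619/10000
3 3 9269/10000
4 4 561/625
5 5 1753/2000
DF(2y) is solved at step 2

step 1 [1y] bond c/1=11/400: DF=(505119/500000 − 11/400·(0))/(1+11/400) = 1229/1250 ≈ 0.983200
step 2 [2y] swap r/1=381/19451: DF=(1 − 381/19451·(0.983200))/(1+381/19451) = 9619/10000 ≈ 0.961900
step 3 [3y] swap r/1=731/28720: DF=(1 − 731/28720·(0.983200+0.961900))/(1+731/28720) = 9269/10000 ≈ 0.926900
step 4 [4y] bond c/1=3/200: DF=(29817/31250 − 3/200·(0.983200+0.961900+0.926900))/(1+3/200) = 561/625 ≈ 0.897600
step 5 [5y] zero: DF = P = 1753/2000 ≈ 0.876500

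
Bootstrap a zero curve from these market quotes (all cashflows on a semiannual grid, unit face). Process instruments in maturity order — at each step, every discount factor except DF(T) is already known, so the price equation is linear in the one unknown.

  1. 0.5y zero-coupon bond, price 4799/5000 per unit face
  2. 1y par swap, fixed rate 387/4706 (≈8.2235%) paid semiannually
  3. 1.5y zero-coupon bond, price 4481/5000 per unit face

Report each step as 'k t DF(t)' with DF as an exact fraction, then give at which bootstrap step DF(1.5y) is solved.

1 1/2 4799/5000
2 1 4613/5000
3 3/2 4481/5000
DF(1.5y) is solved at step 3

step 1 [0.5y] zero: DF = P = 4799/5000 ≈ 0.959800
step 2 [1y] swap r/2=387/9412: DF=(1 − 387/9412·(0.959800))/(1+387/9412) = 4613/5000 ≈ 0.922600
step 3 [1.5y] zero: DF = P = 4481/5000 ≈ 0.896200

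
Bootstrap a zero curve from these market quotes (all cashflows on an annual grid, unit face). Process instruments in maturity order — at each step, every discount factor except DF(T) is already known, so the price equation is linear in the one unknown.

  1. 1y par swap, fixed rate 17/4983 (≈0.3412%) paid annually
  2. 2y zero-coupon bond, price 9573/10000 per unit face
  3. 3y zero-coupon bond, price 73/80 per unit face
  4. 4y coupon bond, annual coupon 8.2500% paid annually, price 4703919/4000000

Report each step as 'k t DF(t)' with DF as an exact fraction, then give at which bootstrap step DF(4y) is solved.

step 1 [1y] swap r/1=17/4983: DF=(1 − 17/4983·(0))/(1+17/4983) = 4983/5000 ≈ 0.996600
step 2 [2y] zero: DF = P = 9573/10000 ≈ 0.957300
step 3 [3y] zero: DF = P = 73/80 ≈ 0.912500
step 4 [4y] bond c/1=33/400: DF=(4703919/4000000 − 33/400·(0.996600+0.957300+0.912500))/(1+33/400) = 8679/10000 ≈ 0.867900

1 1 4983/5000
2 2 9573/10000
3 3 73/80
4 4 8679/10000
DF(4y) is solved at step 4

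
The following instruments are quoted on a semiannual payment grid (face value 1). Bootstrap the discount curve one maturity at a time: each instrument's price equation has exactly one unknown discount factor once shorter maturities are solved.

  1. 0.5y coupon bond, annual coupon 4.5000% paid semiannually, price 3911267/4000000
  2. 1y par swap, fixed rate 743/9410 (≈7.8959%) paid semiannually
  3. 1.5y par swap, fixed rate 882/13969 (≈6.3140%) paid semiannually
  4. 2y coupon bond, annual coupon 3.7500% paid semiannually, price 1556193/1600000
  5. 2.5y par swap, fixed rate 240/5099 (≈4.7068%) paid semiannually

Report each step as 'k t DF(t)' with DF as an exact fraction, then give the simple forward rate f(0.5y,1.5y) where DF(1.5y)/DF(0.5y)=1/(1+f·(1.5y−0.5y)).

step 1 [0.5y] bond c/2=9/400: DF=(3911267/4000000 − 9/400·(0))/(1+9/400) = 9563/10000 ≈ 0.956300
step 2 [1y] swap r/2=743/18820: DF=(1 − 743/18820·(0.956300))/(1+743/18820) = 9257/10000 ≈ 0.925700
step 3 [1.5y] swap r/2=441/13969: DF=(1 − 441/13969·(0.956300+0.925700))/(1+441/13969) = 4559/5000 ≈ 0.911800
step 4 [2y] bond c/2=3/160: DF=(1556193/1600000 − 3/160·(0.956300+0.925700+0.911800))/(1+3/160) = 9033/10000 ≈ 0.903300
step 5 [2.5y] swap r/2=120/5099: DF=(1 − 120/5099·(0.956300+0.925700+0.911800+0.903300))/(1+120/5099) = 223/250 ≈ 0.892000

1 1/2 9563/10000
2 1 9257/10000
3 3/2 4559/5000
4 2 9033/10000
5 5/2 223/250
f(0.5y,1.5y) = ((9563/10000)/(4559/5000) − 1)/(1) = 445/9118 ≈ 4.8805%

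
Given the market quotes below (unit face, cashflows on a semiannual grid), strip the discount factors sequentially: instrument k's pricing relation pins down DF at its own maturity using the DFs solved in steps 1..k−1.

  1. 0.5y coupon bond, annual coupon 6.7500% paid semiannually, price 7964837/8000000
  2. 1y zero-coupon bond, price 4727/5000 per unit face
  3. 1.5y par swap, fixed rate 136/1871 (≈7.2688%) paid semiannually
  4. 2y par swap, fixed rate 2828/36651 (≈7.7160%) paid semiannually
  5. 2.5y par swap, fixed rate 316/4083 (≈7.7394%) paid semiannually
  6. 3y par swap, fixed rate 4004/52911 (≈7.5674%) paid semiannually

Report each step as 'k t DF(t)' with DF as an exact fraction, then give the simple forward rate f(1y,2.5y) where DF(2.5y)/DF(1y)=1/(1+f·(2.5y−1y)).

1 1/2 9631/10000
2 1 4727/5000
3 3/2 449/500
4 2 4293/5000
5 5/2 4131/5000
6 3 3999/5000
f(1y,2.5y) = ((4727/5000)/(4131/5000) − 1)/(3/2) = 1192/12393 ≈ 9.6183%

step 1 [0.5y] bond c/2=27/800: DF=(7964837/8000000 − 27/800·(0))/(1+27/800) = 9631/10000 ≈ 0.963100
step 2 [1y] zero: DF = P = 4727/5000 ≈ 0.945400
step 3 [1.5y] swap r/2=68/1871: DF=(1 − 68/1871·(0.963100+0.945400))/(1+68/1871) = 449/500 ≈ 0.898000
step 4 [2y] swap r/2=1414/36651: DF=(1 − 1414/36651·(0.963100+0.945400+0.898000))/(1+1414/36651) = 4293/5000 ≈ 0.858600
step 5 [2.5y] swap r/2=158/4083: DF=(1 − 158/4083·(0.963100+0.945400+0.898000+0.858600))/(1+158/4083) = 4131/5000 ≈ 0.826200
step 6 [3y] swap r/2=2002/52911: DF=(1 − 2002/52911·(0.963100+0.945400+0.898000+0.858600+0.826200))/(1+2002/52911) = 3999/5000 ≈ 0.799800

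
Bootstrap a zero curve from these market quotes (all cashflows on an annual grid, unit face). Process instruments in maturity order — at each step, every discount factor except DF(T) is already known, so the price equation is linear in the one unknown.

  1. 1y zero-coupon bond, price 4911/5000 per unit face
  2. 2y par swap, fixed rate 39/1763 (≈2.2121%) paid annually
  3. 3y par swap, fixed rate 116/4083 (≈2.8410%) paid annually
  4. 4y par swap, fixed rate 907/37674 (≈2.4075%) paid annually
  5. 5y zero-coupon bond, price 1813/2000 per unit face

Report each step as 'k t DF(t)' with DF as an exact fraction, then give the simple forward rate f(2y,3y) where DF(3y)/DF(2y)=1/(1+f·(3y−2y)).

1 1 4911/5000
2 2 9571/10000
3 3 2297/2500
4 4 9093/10000
5 5 1813/2000
f(2y,3y) = ((9571/10000)/(2297/2500) − 1)/(1) = 383/9188 ≈ 4.1685%

step 1 [1y] zero: DF = P = 4911/5000 ≈ 0.982200
step 2 [2y] swap r/1=39/1763: DF=(1 − 39/1763·(0.982200))/(1+39/1763) = 9571/10000 ≈ 0.957100
step 3 [3y] swap r/1=116/4083: DF=(1 − 116/4083·(0.982200+0.957100))/(1+116/4083) = 2297/2500 ≈ 0.918800
step 4 [4y] swap r/1=907/37674: DF=(1 − 907/37674·(0.982200+0.957100+0.918800))/(1+907/37674) = 9093/10000 ≈ 0.909300
step 5 [5y] zero: DF = P = 1813/2000 ≈ 0.906500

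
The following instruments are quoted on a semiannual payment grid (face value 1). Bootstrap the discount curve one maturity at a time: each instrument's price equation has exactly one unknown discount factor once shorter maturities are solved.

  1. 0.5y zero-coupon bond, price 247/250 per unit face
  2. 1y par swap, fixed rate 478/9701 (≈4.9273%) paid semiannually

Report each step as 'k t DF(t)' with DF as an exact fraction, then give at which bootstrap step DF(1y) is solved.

step 1 [0.5y] zero: DF = P = 247/250 ≈ 0.988000
step 2 [1y] swap r/2=239/9701: DF=(1 − 239/9701·(0.988000))/(1+239/9701) = 4761/5000 ≈ 0.952200

1 1/2 247/250
2 1 4761/5000
DF(1y) is solved at step 2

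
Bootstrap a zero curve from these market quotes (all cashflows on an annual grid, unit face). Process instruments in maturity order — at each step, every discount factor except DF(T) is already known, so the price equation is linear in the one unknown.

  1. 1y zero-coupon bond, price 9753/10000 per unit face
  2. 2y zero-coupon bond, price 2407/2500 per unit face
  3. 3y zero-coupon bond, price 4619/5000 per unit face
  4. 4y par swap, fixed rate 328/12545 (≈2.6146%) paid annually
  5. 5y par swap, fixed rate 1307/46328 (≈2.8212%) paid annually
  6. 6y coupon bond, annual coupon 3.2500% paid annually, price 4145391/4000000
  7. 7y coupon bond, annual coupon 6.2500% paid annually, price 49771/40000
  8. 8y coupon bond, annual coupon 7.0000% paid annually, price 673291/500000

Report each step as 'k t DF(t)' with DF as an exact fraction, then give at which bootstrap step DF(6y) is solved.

step 1 [1y] zero: DF = P = 9753/10000 ≈ 0.975300
step 2 [2y] zero: DF = P = 2407/2500 ≈ 0.962800
step 3 [3y] zero: DF = P = 4619/5000 ≈ 0.923800
step 4 [4y] swap r/1=328/12545: DF=(1 − 328/12545·(0.975300+0.962800+0.923800))/(1+328/12545) = 1127/1250 ≈ 0.901600
step 5 [5y] swap r/1=1307/46328: DF=(1 − 1307/46328·(0.975300+0.962800+0.923800+0.901600))/(1+1307/46328) = 8693/10000 ≈ 0.869300
step 6 [6y] bond c/1=13/400: DF=(4145391/4000000 − 13/400·(0.975300+0.962800+0.923800+0.901600+0.869300))/(1+13/400) = 8579/10000 ≈ 0.857900
step 7 [7y] bond c/1=1/16: DF=(49771/40000 − 1/16·(0.975300+0.962800+0.923800+0.901600+0.869300+0.857900))/(1+1/16) = 8481/10000 ≈ 0.848100
step 8 [8y] bond c/1=7/100: DF=(673291/500000 − 7/100·(0.975300+0.962800+0.923800+0.901600+0.869300+0.857900+0.848100))/(1+7/100) = 4219/5000 ≈ 0.843800

1 1 9753/10000
2 2 2407/2500
3 3 4619/5000
4 4 1127/1250
5 5 8693/10000
6 6 8579/10000
7 7 8481/10000
8 8 4219/5000
DF(6y) is solved at step 6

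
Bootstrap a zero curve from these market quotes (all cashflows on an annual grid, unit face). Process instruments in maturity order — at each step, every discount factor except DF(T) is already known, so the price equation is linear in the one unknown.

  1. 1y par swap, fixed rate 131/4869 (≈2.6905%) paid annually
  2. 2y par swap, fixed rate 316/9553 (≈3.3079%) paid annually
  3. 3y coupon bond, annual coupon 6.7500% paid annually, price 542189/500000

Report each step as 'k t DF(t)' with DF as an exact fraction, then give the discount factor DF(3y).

1 1 4869/5000
2 2 1171/1250
3 3 179/200
DF(3y) = 179/200 ≈ 0.895000

step 1 [1y] swap r/1=131/4869: DF=(1 − 131/4869·(0))/(1+131/4869) = 4869/5000 ≈ 0.973800
step 2 [2y] swap r/1=316/9553: DF=(1 − 316/9553·(0.973800))/(1+316/9553) = 1171/1250 ≈ 0.936800
step 3 [3y] bond c/1=27/400: DF=(542189/500000 − 27/400·(0.973800+0.936800))/(1+27/400) = 179/200 ≈ 0.895000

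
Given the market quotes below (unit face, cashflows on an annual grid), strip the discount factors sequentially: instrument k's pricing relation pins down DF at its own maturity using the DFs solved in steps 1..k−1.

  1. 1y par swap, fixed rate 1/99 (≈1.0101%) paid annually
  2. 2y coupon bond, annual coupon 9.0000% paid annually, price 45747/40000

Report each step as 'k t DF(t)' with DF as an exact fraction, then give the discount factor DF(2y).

1 1 99/100
2 2 387/400
DF(2y) = 387/400 ≈ 0.967500

step 1 [1y] swap r/1=1/99: DF=(1 − 1/99·(0))/(1+1/99) = 99/100 ≈ 0.990000
step 2 [2y] bond c/1=9/100: DF=(45747/40000 − 9/100·(0.990000))/(1+9/100) = 387/400 ≈ 0.967500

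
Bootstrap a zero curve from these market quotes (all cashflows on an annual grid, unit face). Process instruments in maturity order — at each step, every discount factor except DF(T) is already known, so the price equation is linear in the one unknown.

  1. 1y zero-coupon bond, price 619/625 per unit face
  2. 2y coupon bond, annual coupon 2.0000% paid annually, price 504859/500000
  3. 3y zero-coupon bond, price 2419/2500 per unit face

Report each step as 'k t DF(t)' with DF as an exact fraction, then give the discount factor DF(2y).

1 1 619/625
2 2 1941/2000
3 3 2419/2500
DF(2y) = 1941/2000 ≈ 0.970500

step 1 [1y] zero: DF = P = 619/625 ≈ 0.990400
step 2 [2y] bond c/1=1/50: DF=(504859/500000 − 1/50·(0.990400))/(1+1/50) = 1941/2000 ≈ 0.970500
step 3 [3y] zero: DF = P = 2419/2500 ≈ 0.967600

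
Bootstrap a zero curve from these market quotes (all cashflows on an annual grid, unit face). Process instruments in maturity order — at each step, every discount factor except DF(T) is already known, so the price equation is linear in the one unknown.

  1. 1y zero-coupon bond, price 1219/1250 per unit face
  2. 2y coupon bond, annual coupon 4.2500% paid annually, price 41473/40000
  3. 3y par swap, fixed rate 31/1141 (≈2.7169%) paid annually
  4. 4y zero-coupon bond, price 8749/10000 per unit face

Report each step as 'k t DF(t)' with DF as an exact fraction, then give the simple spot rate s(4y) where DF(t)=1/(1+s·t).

1 1 1219/1250
2 2 2387/2500
3 3 369/400
4 4 8749/10000
s(4y) = (1/(8749/10000) − 1)/(4) = 1251/34996 ≈ 3.5747%

step 1 [1y] zero: DF = P = 1219/1250 ≈ 0.975200
step 2 [2y] bond c/1=17/400: DF=(41473/40000 − 17/400·(0.975200))/(1+17/400) = 2387/2500 ≈ 0.954800
step 3 [3y] swap r/1=31/1141: DF=(1 − 31/1141·(0.975200+0.954800))/(1+31/1141) = 369/400 ≈ 0.922500
step 4 [4y] zero: DF = P = 8749/10000 ≈ 0.874900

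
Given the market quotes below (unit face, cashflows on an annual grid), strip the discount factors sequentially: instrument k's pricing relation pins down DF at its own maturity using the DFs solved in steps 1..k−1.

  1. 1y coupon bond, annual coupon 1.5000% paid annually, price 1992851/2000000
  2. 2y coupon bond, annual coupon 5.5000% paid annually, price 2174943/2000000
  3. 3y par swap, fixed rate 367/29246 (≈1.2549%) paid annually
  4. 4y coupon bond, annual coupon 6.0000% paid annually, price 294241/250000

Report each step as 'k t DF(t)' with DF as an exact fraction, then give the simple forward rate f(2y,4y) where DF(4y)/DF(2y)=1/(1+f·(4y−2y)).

step 1 [1y] bond c/1=3/200: DF=(1992851/2000000 − 3/200·(0))/(1+3/200) = 9817/10000 ≈ 0.981700
step 2 [2y] bond c/1=11/200: DF=(2174943/2000000 − 11/200·(0.981700))/(1+11/200) = 2449/2500 ≈ 0.979600
step 3 [3y] swap r/1=367/29246: DF=(1 − 367/29246·(0.981700+0.979600))/(1+367/29246) = 9633/10000 ≈ 0.963300
step 4 [4y] bond c/1=3/50: DF=(294241/250000 − 3/50·(0.981700+0.979600+0.963300))/(1+3/50) = 1181/1250 ≈ 0.944800

1 1 9817/10000
2 2 2449/2500
3 3 9633/10000
4 4 1181/1250
f(2y,4y) = ((2449/2500)/(1181/1250) − 1)/(2) = 87/4724 ≈ 1.8417%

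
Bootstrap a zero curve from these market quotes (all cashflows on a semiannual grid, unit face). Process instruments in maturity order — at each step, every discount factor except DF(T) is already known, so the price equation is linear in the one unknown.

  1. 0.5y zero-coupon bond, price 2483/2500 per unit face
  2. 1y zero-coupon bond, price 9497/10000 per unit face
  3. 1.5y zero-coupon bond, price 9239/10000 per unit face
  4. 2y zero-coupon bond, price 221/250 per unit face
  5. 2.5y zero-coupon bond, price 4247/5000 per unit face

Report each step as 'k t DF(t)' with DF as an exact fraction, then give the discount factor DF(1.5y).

step 1 [0.5y] zero: DF = P = 2483/2500 ≈ 0.993200
step 2 [1y] zero: DF = P = 9497/10000 ≈ 0.949700
step 3 [1.5y] zero: DF = P = 9239/10000 ≈ 0.923900
step 4 [2y] zero: DF = P = 221/250 ≈ 0.884000
step 5 [2.5y] zero: DF = P = 4247/5000 ≈ 0.849400

1 1/2 2483/2500
2 1 9497/10000
3 3/2 9239/10000
4 2 221/250
5 5/2 4247/5000
DF(1.5y) = 9239/10000 ≈ 0.923900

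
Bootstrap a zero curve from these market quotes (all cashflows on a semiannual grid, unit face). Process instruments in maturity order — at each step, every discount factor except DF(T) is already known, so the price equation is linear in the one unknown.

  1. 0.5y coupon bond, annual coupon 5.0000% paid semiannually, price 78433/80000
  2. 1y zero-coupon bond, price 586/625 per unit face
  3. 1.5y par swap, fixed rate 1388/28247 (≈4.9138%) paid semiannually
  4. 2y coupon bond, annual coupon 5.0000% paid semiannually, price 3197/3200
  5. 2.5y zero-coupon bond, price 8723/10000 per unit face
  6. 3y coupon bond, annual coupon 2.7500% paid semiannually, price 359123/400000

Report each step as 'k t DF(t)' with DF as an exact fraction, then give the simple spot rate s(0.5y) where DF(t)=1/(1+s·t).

step 1 [0.5y] bond c/2=1/40: DF=(78433/80000 − 1/40·(0))/(1+1/40) = 1913/2000 ≈ 0.956500
step 2 [1y] zero: DF = P = 586/625 ≈ 0.937600
step 3 [1.5y] swap r/2=694/28247: DF=(1 − 694/28247·(0.956500+0.937600))/(1+694/28247) = 4653/5000 ≈ 0.930600
step 4 [2y] bond c/2=1/40: DF=(3197/3200 − 1/40·(0.956500+0.937600+0.930600))/(1+1/40) = 4529/5000 ≈ 0.905800
step 5 [2.5y] zero: DF = P = 8723/10000 ≈ 0.872300
step 6 [3y] bond c/2=11/800: DF=(359123/400000 − 11/800·(0.956500+0.937600+0.930600+0.905800+0.872300))/(1+11/800) = 1029/1250 ≈ 0.823200

1 1/2 1913/2000
2 1 586/625
3 3/2 4653/5000
4 2 4529/5000
5 5/2 8723/10000
6 3 1029/1250
s(0.5y) = (1/(1913/2000) − 1)/(1/2) = 174/1913 ≈ 9.0957%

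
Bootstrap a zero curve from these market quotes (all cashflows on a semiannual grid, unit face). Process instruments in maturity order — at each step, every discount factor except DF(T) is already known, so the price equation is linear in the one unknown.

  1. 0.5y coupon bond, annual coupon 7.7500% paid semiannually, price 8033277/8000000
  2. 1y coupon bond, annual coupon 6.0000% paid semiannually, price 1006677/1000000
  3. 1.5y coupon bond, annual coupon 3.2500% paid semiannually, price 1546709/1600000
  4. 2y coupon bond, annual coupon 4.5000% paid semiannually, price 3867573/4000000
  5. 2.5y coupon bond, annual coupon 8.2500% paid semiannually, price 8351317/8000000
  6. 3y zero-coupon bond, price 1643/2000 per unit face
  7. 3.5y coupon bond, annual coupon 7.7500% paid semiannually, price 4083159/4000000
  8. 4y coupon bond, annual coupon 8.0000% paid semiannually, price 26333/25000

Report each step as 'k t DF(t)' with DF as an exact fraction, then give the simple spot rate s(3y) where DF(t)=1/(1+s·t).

1 1/2 9667/10000
2 1 2373/2500
3 3/2 4603/5000
4 2 552/625
5 5/2 1069/1250
6 3 1643/2000
7 7/2 3907/5000
8 4 969/1250
s(3y) = (1/(1643/2000) − 1)/(3) = 119/1643 ≈ 7.2428%

step 1 [0.5y] bond c/2=31/800: DF=(8033277/8000000 − 31/800·(0))/(1+31/800) = 9667/10000 ≈ 0.966700
step 2 [1y] bond c/2=3/100: DF=(1006677/1000000 − 3/100·(0.966700))/(1+3/100) = 2373/2500 ≈ 0.949200
step 3 [1.5y] bond c/2=13/800: DF=(1546709/1600000 − 13/800·(0.966700+0.949200))/(1+13/800) = 4603/5000 ≈ 0.920600
step 4 [2y] bond c/2=9/400: DF=(3867573/4000000 − 9/400·(0.966700+0.949200+0.920600))/(1+9/400) = 552/625 ≈ 0.883200
step 5 [2.5y] bond c/2=33/800: DF=(8351317/8000000 − 33/800·(0.966700+0.949200+0.920600+0.883200))/(1+33/800) = 1069/1250 ≈ 0.855200
step 6 [3y] zero: DF = P = 1643/2000 ≈ 0.821500
step 7 [3.5y] bond c/2=31/800: DF=(4083159/4000000 − 31/800·(0.966700+0.949200+0.920600+0.883200+0.855200+0.821500))/(1+31/800) = 3907/5000 ≈ 0.781400
step 8 [4y] bond c/2=1/25: DF=(26333/25000 − 1/25·(0.966700+0.949200+0.920600+0.883200+0.855200+0.821500+0.781400))/(1+1/25) = 969/1250 ≈ 0.775200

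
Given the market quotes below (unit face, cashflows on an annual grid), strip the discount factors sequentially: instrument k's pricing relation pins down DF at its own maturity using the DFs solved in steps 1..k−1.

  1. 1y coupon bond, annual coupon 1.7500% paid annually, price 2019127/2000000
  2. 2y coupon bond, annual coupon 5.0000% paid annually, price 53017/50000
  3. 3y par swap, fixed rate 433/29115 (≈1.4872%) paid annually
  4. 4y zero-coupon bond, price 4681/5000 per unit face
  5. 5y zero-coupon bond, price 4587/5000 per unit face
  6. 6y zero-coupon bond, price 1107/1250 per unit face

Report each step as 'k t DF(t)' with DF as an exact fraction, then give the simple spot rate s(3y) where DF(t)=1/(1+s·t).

step 1 [1y] bond c/1=7/400: DF=(2019127/2000000 − 7/400·(0))/(1+7/400) = 4961/5000 ≈ 0.992200
step 2 [2y] bond c/1=1/20: DF=(53017/50000 − 1/20·(0.992200))/(1+1/20) = 4813/5000 ≈ 0.962600
step 3 [3y] swap r/1=433/29115: DF=(1 − 433/29115·(0.992200+0.962600))/(1+433/29115) = 9567/10000 ≈ 0.956700
step 4 [4y] zero: DF = P = 4681/5000 ≈ 0.936200
step 5 [5y] zero: DF = P = 4587/5000 ≈ 0.917400
step 6 [6y] zero: DF = P = 1107/1250 ≈ 0.885600

1 1 4961/5000
2 2 4813/5000
3 3 9567/10000
4 4 4681/5000
5 5 4587/5000
6 6 1107/1250
s(3y) = (1/(9567/10000) − 1)/(3) = 433/28701 ≈ 1.5087%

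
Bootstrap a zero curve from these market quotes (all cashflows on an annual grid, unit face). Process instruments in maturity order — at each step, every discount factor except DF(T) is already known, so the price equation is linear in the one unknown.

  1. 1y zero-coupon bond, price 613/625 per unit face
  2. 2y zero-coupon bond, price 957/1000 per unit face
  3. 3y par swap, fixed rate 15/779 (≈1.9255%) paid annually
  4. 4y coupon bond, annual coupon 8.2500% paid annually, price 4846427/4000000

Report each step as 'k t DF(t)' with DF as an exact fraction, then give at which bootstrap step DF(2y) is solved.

step 1 [1y] zero: DF = P = 613/625 ≈ 0.980800
step 2 [2y] zero: DF = P = 957/1000 ≈ 0.957000
step 3 [3y] swap r/1=15/779: DF=(1 − 15/779·(0.980800+0.957000))/(1+15/779) = 1889/2000 ≈ 0.944500
step 4 [4y] bond c/1=33/400: DF=(4846427/4000000 − 33/400·(0.980800+0.957000+0.944500))/(1+33/400) = 2249/2500 ≈ 0.899600

1 1 613/625
2 2 957/1000
3 3 1889/2000
4 4 2249/2500
DF(2y) is solved at step 2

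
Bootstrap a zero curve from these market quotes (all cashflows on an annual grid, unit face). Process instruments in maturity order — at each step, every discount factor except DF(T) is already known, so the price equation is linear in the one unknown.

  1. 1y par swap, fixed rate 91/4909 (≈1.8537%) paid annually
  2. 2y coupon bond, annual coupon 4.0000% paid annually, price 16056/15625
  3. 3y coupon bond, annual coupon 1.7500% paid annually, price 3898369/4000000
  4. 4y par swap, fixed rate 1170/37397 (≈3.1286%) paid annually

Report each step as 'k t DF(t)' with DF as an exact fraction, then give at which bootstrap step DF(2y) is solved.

1 1 4909/5000
2 2 9503/10000
3 3 4623/5000
4 4 883/1000
DF(2y) is solved at step 2

step 1 [1y] swap r/1=91/4909: DF=(1 − 91/4909·(0))/(1+91/4909) = 4909/5000 ≈ 0.981800
step 2 [2y] bond c/1=1/25: DF=(16056/15625 − 1/25·(0.981800))/(1+1/25) = 9503/10000 ≈ 0.950300
step 3 [3y] bond c/1=7/400: DF=(3898369/4000000 − 7/400·(0.981800+0.950300))/(1+7/400) = 4623/5000 ≈ 0.924600
step 4 [4y] swap r/1=1170/37397: DF=(1 − 1170/37397·(0.981800+0.950300+0.924600))/(1+1170/37397) = 883/1000 ≈ 0.883000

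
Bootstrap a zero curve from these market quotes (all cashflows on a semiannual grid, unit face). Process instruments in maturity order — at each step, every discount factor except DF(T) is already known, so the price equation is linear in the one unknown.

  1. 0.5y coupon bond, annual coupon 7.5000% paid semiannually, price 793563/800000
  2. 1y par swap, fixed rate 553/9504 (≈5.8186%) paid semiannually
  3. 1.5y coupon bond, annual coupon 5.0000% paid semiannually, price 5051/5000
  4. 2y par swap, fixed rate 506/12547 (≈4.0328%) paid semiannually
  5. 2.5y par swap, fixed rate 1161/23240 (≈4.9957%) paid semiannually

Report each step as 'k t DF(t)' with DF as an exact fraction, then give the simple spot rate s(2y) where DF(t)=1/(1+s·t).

step 1 [0.5y] bond c/2=3/80: DF=(793563/800000 − 3/80·(0))/(1+3/80) = 9561/10000 ≈ 0.956100
step 2 [1y] swap r/2=553/19008: DF=(1 − 553/19008·(0.956100))/(1+553/19008) = 9447/10000 ≈ 0.944700
step 3 [1.5y] bond c/2=1/40: DF=(5051/5000 − 1/40·(0.956100+0.944700))/(1+1/40) = 587/625 ≈ 0.939200
step 4 [2y] swap r/2=253/12547: DF=(1 − 253/12547·(0.956100+0.944700+0.939200))/(1+253/12547) = 9241/10000 ≈ 0.924100
step 5 [2.5y] swap r/2=1161/46480: DF=(1 − 1161/46480·(0.956100+0.944700+0.939200+0.924100))/(1+1161/46480) = 8839/10000 ≈ 0.883900

1 1/2 9561/10000
2 1 9447/10000
3 3/2 587/625
4 2 9241/10000
5 5/2 8839/10000
s(2y) = (1/(9241/10000) − 1)/(2) = 759/18482 ≈ 4.1067%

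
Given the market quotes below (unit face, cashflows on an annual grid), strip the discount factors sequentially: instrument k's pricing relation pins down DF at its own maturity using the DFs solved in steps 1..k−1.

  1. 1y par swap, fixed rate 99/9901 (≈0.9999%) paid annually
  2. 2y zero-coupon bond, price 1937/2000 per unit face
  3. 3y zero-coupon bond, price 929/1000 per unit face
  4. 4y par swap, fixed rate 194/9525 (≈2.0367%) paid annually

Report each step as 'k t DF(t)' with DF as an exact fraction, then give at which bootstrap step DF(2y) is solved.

step 1 [1y] swap r/1=99/9901: DF=(1 − 99/9901·(0))/(1+99/9901) = 9901/10000 ≈ 0.990100
step 2 [2y] zero: DF = P = 1937/2000 ≈ 0.968500
step 3 [3y] zero: DF = P = 929/1000 ≈ 0.929000
step 4 [4y] swap r/1=194/9525: DF=(1 − 194/9525·(0.990100+0.968500+0.929000))/(1+194/9525) = 1153/1250 ≈ 0.922400

1 1 9901/10000
2 2 1937/2000
3 3 929/1000
4 4 1153/1250
DF(2y) is solved at step 2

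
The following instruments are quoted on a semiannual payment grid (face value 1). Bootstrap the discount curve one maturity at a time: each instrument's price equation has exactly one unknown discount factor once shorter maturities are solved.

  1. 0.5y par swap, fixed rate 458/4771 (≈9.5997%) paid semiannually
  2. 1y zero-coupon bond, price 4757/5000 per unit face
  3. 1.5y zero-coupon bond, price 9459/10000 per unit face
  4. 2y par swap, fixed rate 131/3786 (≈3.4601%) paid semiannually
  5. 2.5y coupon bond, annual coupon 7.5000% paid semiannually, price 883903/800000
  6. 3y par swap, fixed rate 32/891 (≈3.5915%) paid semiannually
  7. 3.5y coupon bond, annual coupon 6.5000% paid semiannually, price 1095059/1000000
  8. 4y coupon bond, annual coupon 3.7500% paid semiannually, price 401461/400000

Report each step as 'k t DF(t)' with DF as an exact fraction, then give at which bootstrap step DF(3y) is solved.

step 1 [0.5y] swap r/2=229/4771: DF=(1 − 229/4771·(0))/(1+229/4771) = 4771/5000 ≈ 0.954200
step 2 [1y] zero: DF = P = 4757/5000 ≈ 0.951400
step 3 [1.5y] zero: DF = P = 9459/10000 ≈ 0.945900
step 4 [2y] swap r/2=131/7572: DF=(1 − 131/7572·(0.954200+0.951400+0.945900))/(1+131/7572) = 1869/2000 ≈ 0.934500
step 5 [2.5y] bond c/2=3/80: DF=(883903/800000 − 3/80·(0.954200+0.951400+0.945900+0.934500))/(1+3/80) = 9281/10000 ≈ 0.928100
step 6 [3y] swap r/2=16/891: DF=(1 − 16/891·(0.954200+0.951400+0.945900+0.934500+0.928100))/(1+16/891) = 562/625 ≈ 0.899200
step 7 [3.5y] bond c/2=13/400: DF=(1095059/1000000 − 13/400·(0.954200+0.951400+0.945900+0.934500+0.928100+0.899200))/(1+13/400) = 8839/10000 ≈ 0.883900
step 8 [4y] bond c/2=3/160: DF=(401461/400000 − 3/160·(0.954200+0.951400+0.945900+0.934500+0.928100+0.899200+0.883900))/(1+3/160) = 541/625 ≈ 0.865600

1 1/2 4771/5000
2 1 4757/5000
3 3/2 9459/10000
4 2 1869/2000
5 5/2 9281/10000
6 3 562/625
7 7/2 8839/10000
8 4 541/625
DF(3y) is solved at step 6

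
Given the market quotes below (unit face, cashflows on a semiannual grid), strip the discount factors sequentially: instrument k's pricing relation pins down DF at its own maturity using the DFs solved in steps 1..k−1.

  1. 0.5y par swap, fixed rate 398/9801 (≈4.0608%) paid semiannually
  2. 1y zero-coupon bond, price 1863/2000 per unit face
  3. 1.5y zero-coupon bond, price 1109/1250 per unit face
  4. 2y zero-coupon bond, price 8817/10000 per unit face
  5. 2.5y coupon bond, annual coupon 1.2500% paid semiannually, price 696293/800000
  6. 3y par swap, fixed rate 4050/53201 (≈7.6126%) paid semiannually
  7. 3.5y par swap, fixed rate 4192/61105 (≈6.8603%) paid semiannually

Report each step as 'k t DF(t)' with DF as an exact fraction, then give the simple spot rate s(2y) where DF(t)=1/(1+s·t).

step 1 [0.5y] swap r/2=199/9801: DF=(1 − 199/9801·(0))/(1+199/9801) = 9801/10000 ≈ 0.980100
step 2 [1y] zero: DF = P = 1863/2000 ≈ 0.931500
step 3 [1.5y] zero: DF = P = 1109/1250 ≈ 0.887200
step 4 [2y] zero: DF = P = 8817/10000 ≈ 0.881700
step 5 [2.5y] bond c/2=1/160: DF=(696293/800000 − 1/160·(0.980100+0.931500+0.887200+0.881700))/(1+1/160) = 8421/10000 ≈ 0.842100
step 6 [3y] swap r/2=2025/53201: DF=(1 − 2025/53201·(0.980100+0.931500+0.887200+0.881700+0.842100))/(1+2025/53201) = 319/400 ≈ 0.797500
step 7 [3.5y] swap r/2=2096/61105: DF=(1 − 2096/61105·(0.980100+0.931500+0.887200+0.881700+0.842100+0.797500))/(1+2096/61105) = 494/625 ≈ 0.790400

1 1/2 9801/10000
2 1 1863/2000
3 3/2 1109/1250
4 2 8817/10000
5 5/2 8421/10000
6 3 319/400
7 7/2 494/625
s(2y) = (1/(8817/10000) − 1)/(2) = 1183/17634 ≈ 6.7086%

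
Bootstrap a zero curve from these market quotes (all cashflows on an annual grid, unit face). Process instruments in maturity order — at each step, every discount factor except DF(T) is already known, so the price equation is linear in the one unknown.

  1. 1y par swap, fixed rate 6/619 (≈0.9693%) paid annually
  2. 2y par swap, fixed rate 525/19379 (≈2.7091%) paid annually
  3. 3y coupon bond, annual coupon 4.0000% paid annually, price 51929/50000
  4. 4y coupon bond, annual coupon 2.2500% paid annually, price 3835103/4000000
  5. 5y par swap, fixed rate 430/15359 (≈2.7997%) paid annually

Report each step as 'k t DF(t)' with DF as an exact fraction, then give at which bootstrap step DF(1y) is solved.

step 1 [1y] swap r/1=6/619: DF=(1 − 6/619·(0))/(1+6/619) = 619/625 ≈ 0.990400
step 2 [2y] swap r/1=525/19379: DF=(1 − 525/19379·(0.990400))/(1+525/19379) = 379/400 ≈ 0.947500
step 3 [3y] bond c/1=1/25: DF=(51929/50000 − 1/25·(0.990400+0.947500))/(1+1/25) = 9241/10000 ≈ 0.924100
step 4 [4y] bond c/1=9/400: DF=(3835103/4000000 − 9/400·(0.990400+0.947500+0.924100))/(1+9/400) = 8747/10000 ≈ 0.874700
step 5 [5y] swap r/1=430/15359: DF=(1 − 430/15359·(0.990400+0.947500+0.924100+0.874700))/(1+430/15359) = 871/1000 ≈ 0.871000

1 1 619/625
2 2 379/400
3 3 9241/10000
4 4 8747/10000
5 5 871/1000
DF(1y) is solved at step 1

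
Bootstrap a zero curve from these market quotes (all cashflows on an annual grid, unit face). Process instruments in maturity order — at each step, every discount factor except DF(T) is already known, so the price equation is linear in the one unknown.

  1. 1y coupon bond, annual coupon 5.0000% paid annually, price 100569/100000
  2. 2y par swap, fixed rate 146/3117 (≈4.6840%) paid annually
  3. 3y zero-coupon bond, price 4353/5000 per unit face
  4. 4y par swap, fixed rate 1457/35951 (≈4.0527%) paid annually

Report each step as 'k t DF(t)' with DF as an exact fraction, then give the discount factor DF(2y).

1 1 4789/5000
2 2 2281/2500
3 3 4353/5000
4 4 8543/10000
DF(2y) = 2281/2500 ≈ 0.912400

step 1 [1y] bond c/1=1/20: DF=(100569/100000 − 1/20·(0))/(1+1/20) = 4789/5000 ≈ 0.957800
step 2 [2y] swap r/1=146/3117: DF=(1 − 146/3117·(0.957800))/(1+146/3117) = 2281/2500 ≈ 0.912400
step 3 [3y] zero: DF = P = 4353/5000 ≈ 0.870600
step 4 [4y] swap r/1=1457/35951: DF=(1 − 1457/35951·(0.957800+0.912400+0.870600))/(1+1457/35951) = 8543/10000 ≈ 0.854300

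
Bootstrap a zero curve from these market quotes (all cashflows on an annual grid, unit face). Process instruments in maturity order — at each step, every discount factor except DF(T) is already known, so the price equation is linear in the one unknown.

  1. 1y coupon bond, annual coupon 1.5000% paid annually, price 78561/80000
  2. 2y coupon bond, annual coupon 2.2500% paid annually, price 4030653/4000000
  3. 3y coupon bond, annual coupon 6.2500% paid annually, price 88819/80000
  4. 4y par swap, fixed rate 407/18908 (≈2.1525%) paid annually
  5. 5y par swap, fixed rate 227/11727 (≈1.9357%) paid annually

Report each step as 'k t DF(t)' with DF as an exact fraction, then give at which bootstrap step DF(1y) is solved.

1 1 387/400
2 2 4821/5000
3 3 9313/10000
4 4 4593/5000
5 5 2273/2500
DF(1y) is solved at step 1

step 1 [1y] bond c/1=3/200: DF=(78561/80000 − 3/200·(0))/(1+3/200) = 387/400 ≈ 0.967500
step 2 [2y] bond c/1=9/400: DF=(4030653/4000000 − 9/400·(0.967500))/(1+9/400) = 4821/5000 ≈ 0.964200
step 3 [3y] bond c/1=1/16: DF=(88819/80000 − 1/16·(0.967500+0.964200))/(1+1/16) = 9313/10000 ≈ 0.931300
step 4 [4y] swap r/1=407/18908: DF=(1 − 407/18908·(0.967500+0.964200+0.931300))/(1+407/18908) = 4593/5000 ≈ 0.918600
step 5 [5y] swap r/1=227/11727: DF=(1 − 227/11727·(0.967500+0.964200+0.931300+0.918600))/(1+227/11727) = 2273/2500 ≈ 0.909200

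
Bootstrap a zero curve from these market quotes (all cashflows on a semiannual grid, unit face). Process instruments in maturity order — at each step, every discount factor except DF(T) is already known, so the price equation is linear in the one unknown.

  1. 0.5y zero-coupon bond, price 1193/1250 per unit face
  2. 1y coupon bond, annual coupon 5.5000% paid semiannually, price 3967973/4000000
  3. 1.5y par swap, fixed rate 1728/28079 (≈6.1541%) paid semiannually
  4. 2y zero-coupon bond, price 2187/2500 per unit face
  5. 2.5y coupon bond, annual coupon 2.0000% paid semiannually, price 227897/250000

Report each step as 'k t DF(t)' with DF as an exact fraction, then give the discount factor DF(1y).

1 1/2 1193/1250
2 1 9399/10000
3 3/2 571/625
4 2 2187/2500
5 5/2 8661/10000
DF(1y) = 9399/10000 ≈ 0.939900

step 1 [0.5y] zero: DF = P = 1193/1250 ≈ 0.954400
step 2 [1y] bond c/2=11/400: DF=(3967973/4000000 − 11/400·(0.954400))/(1+11/400) = 9399/10000 ≈ 0.939900
step 3 [1.5y] swap r/2=864/28079: DF=(1 − 864/28079·(0.954400+0.939900))/(1+864/28079) = 571/625 ≈ 0.913600
step 4 [2y] zero: DF = P = 2187/2500 ≈ 0.874800
step 5 [2.5y] bond c/2=1/100: DF=(227897/250000 − 1/100·(0.954400+0.939900+0.913600+0.874800))/(1+1/100) = 8661/10000 ≈ 0.866100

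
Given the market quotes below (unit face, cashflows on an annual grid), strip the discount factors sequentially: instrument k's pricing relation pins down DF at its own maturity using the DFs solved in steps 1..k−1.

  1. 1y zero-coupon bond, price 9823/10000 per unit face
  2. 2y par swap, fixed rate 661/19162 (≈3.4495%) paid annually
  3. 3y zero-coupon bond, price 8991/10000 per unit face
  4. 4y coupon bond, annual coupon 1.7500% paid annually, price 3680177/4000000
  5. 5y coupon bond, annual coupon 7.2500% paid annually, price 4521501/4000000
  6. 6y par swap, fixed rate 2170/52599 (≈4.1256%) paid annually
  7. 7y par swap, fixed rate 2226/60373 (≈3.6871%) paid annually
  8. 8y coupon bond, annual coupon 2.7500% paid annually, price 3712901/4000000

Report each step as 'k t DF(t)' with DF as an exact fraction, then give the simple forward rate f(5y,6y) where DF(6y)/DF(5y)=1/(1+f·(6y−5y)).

step 1 [1y] zero: DF = P = 9823/10000 ≈ 0.982300
step 2 [2y] swap r/1=661/19162: DF=(1 − 661/19162·(0.982300))/(1+661/19162) = 9339/10000 ≈ 0.933900
step 3 [3y] zero: DF = P = 8991/10000 ≈ 0.899100
step 4 [4y] bond c/1=7/400: DF=(3680177/4000000 − 7/400·(0.982300+0.933900+0.899100))/(1+7/400) = 4279/5000 ≈ 0.855800
step 5 [5y] bond c/1=29/400: DF=(4521501/4000000 − 29/400·(0.982300+0.933900+0.899100+0.855800))/(1+29/400) = 4029/5000 ≈ 0.805800
step 6 [6y] swap r/1=2170/52599: DF=(1 − 2170/52599·(0.982300+0.933900+0.899100+0.855800+0.805800))/(1+2170/52599) = 783/1000 ≈ 0.783000
step 7 [7y] swap r/1=2226/60373: DF=(1 − 2226/60373·(0.982300+0.933900+0.899100+0.855800+0.805800+0.783000))/(1+2226/60373) = 3887/5000 ≈ 0.777400
step 8 [8y] bond c/1=11/400: DF=(3712901/4000000 − 11/400·(0.982300+0.933900+0.899100+0.855800+0.805800+0.783000+0.777400))/(1+11/400) = 3709/5000 ≈ 0.741800

1 1 9823/10000
2 2 9339/10000
3 3 8991/10000
4 4 4279/5000
5 5 4029/5000
6 6 783/1000
7 7 3887/5000
8 8 3709/5000
f(5y,6y) = ((4029/5000)/(783/1000) − 1)/(1) = 38/1305 ≈ 2.9119%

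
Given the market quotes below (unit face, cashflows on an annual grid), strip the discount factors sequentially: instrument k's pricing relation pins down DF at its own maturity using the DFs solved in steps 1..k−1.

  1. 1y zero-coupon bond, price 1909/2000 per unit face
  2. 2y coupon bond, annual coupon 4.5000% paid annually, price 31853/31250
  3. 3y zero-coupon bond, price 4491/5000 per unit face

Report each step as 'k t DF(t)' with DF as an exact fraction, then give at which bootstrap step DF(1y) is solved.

1 1 1909/2000
2 2 9343/10000
3 3 4491/5000
DF(1y) is solved at step 1

step 1 [1y] zero: DF = P = 1909/2000 ≈ 0.954500
step 2 [2y] bond c/1=9/200: DF=(31853/31250 − 9/200·(0.954500))/(1+9/200) = 9343/10000 ≈ 0.934300
step 3 [3y] zero: DF = P = 4491/5000 ≈ 0.898200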